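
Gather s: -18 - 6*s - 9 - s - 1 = -7*s - 28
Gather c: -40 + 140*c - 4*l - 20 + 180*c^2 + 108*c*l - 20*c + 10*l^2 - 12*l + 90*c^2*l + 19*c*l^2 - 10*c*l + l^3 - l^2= c^2*(90*l + 180) + c*(19*l^2 + 98*l + 120) + l^3 + 9*l^2 - 16*l - 60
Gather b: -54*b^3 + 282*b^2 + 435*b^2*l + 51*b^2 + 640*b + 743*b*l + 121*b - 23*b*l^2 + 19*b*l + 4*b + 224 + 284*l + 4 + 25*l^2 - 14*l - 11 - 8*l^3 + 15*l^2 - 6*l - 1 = -54*b^3 + b^2*(435*l + 333) + b*(-23*l^2 + 762*l + 765) - 8*l^3 + 40*l^2 + 264*l + 216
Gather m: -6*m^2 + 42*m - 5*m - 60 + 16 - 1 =-6*m^2 + 37*m - 45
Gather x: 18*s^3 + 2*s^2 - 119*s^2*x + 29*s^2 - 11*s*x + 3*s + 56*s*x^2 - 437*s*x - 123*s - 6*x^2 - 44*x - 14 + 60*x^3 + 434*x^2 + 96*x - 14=18*s^3 + 31*s^2 - 120*s + 60*x^3 + x^2*(56*s + 428) + x*(-119*s^2 - 448*s + 52) - 28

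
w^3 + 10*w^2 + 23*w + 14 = (w + 1)*(w + 2)*(w + 7)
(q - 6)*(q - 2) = q^2 - 8*q + 12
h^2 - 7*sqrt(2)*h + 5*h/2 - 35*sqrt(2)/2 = (h + 5/2)*(h - 7*sqrt(2))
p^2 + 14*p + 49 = (p + 7)^2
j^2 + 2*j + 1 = (j + 1)^2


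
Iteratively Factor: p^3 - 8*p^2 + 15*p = (p - 5)*(p^2 - 3*p) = p*(p - 5)*(p - 3)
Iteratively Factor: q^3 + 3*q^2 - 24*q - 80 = (q - 5)*(q^2 + 8*q + 16) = (q - 5)*(q + 4)*(q + 4)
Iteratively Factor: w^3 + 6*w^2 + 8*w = (w + 4)*(w^2 + 2*w) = w*(w + 4)*(w + 2)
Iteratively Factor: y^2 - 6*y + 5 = (y - 1)*(y - 5)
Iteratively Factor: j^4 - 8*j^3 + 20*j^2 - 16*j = (j - 2)*(j^3 - 6*j^2 + 8*j) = (j - 2)^2*(j^2 - 4*j) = (j - 4)*(j - 2)^2*(j)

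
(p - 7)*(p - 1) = p^2 - 8*p + 7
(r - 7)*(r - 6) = r^2 - 13*r + 42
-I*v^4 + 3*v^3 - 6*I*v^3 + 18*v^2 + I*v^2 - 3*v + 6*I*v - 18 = (v + 1)*(v + 6)*(v + 3*I)*(-I*v + I)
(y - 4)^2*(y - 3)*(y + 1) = y^4 - 10*y^3 + 29*y^2 - 8*y - 48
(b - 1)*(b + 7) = b^2 + 6*b - 7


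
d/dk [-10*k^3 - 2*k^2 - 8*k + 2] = -30*k^2 - 4*k - 8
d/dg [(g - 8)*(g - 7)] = 2*g - 15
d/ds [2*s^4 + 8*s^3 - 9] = 8*s^2*(s + 3)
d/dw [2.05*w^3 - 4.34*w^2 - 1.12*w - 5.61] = 6.15*w^2 - 8.68*w - 1.12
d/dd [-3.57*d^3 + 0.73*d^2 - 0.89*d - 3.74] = -10.71*d^2 + 1.46*d - 0.89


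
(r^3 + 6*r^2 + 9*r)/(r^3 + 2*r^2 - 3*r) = (r + 3)/(r - 1)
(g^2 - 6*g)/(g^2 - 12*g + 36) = g/(g - 6)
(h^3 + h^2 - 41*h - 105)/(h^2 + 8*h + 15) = h - 7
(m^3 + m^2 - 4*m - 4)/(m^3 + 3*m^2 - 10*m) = (m^2 + 3*m + 2)/(m*(m + 5))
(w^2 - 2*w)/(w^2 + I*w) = (w - 2)/(w + I)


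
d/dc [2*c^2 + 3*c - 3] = 4*c + 3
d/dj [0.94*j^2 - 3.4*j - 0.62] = 1.88*j - 3.4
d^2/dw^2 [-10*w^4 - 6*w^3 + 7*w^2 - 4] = -120*w^2 - 36*w + 14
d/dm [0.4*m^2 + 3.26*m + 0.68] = 0.8*m + 3.26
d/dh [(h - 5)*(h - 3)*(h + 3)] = 3*h^2 - 10*h - 9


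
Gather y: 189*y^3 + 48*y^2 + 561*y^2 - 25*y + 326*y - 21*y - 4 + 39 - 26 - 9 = 189*y^3 + 609*y^2 + 280*y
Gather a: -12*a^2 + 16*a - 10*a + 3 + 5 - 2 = -12*a^2 + 6*a + 6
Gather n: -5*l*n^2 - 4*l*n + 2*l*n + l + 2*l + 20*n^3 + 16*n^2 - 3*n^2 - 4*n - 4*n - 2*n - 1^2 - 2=3*l + 20*n^3 + n^2*(13 - 5*l) + n*(-2*l - 10) - 3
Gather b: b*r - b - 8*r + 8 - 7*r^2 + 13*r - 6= b*(r - 1) - 7*r^2 + 5*r + 2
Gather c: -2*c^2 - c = -2*c^2 - c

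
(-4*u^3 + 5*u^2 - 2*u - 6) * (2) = -8*u^3 + 10*u^2 - 4*u - 12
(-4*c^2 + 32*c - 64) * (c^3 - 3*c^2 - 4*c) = -4*c^5 + 44*c^4 - 144*c^3 + 64*c^2 + 256*c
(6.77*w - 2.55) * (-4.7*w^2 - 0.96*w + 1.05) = -31.819*w^3 + 5.4858*w^2 + 9.5565*w - 2.6775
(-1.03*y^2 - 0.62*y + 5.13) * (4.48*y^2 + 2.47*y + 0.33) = -4.6144*y^4 - 5.3217*y^3 + 21.1111*y^2 + 12.4665*y + 1.6929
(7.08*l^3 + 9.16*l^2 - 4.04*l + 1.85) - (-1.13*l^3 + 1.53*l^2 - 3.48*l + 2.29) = 8.21*l^3 + 7.63*l^2 - 0.56*l - 0.44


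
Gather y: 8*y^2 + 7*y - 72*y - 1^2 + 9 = 8*y^2 - 65*y + 8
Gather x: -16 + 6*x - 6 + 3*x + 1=9*x - 21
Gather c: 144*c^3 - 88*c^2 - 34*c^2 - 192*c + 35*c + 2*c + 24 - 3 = 144*c^3 - 122*c^2 - 155*c + 21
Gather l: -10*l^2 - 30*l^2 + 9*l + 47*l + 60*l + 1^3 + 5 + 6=-40*l^2 + 116*l + 12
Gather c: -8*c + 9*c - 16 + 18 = c + 2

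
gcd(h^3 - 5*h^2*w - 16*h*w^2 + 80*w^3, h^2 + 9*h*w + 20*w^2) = h + 4*w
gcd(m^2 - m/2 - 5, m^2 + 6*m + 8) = m + 2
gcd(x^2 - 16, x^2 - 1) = 1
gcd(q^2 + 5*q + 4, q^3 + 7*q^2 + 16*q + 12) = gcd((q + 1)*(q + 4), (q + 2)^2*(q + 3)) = 1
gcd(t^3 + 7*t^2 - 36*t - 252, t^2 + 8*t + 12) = t + 6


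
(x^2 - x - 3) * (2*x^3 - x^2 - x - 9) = 2*x^5 - 3*x^4 - 6*x^3 - 5*x^2 + 12*x + 27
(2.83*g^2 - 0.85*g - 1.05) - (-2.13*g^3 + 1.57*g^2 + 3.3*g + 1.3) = 2.13*g^3 + 1.26*g^2 - 4.15*g - 2.35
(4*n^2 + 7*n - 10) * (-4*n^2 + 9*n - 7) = -16*n^4 + 8*n^3 + 75*n^2 - 139*n + 70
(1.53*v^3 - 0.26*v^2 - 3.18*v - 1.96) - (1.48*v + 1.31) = 1.53*v^3 - 0.26*v^2 - 4.66*v - 3.27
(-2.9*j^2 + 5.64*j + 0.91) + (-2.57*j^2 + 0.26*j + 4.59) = -5.47*j^2 + 5.9*j + 5.5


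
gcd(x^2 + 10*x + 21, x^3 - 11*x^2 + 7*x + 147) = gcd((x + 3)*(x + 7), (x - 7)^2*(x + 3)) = x + 3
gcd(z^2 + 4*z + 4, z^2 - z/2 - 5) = z + 2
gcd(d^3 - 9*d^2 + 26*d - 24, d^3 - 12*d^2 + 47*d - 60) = d^2 - 7*d + 12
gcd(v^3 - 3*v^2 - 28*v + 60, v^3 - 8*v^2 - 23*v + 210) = v^2 - v - 30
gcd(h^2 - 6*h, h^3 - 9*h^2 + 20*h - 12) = h - 6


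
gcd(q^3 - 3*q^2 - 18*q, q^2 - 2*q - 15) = q + 3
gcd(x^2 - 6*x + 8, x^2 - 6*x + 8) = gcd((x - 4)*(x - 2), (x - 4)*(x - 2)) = x^2 - 6*x + 8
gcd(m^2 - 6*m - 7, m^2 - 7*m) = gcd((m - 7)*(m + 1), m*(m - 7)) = m - 7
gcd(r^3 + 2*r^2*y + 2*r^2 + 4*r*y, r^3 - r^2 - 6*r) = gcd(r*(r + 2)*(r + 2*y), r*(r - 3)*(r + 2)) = r^2 + 2*r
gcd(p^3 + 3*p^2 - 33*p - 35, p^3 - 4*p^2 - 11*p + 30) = p - 5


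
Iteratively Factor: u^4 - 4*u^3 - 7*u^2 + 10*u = (u + 2)*(u^3 - 6*u^2 + 5*u) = (u - 5)*(u + 2)*(u^2 - u) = u*(u - 5)*(u + 2)*(u - 1)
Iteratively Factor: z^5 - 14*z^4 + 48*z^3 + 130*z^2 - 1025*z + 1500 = (z + 4)*(z^4 - 18*z^3 + 120*z^2 - 350*z + 375) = (z - 5)*(z + 4)*(z^3 - 13*z^2 + 55*z - 75) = (z - 5)^2*(z + 4)*(z^2 - 8*z + 15) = (z - 5)^2*(z - 3)*(z + 4)*(z - 5)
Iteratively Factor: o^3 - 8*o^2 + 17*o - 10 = (o - 1)*(o^2 - 7*o + 10) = (o - 2)*(o - 1)*(o - 5)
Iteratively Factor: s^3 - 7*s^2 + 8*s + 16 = (s - 4)*(s^2 - 3*s - 4) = (s - 4)^2*(s + 1)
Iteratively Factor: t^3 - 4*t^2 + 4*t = (t - 2)*(t^2 - 2*t) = (t - 2)^2*(t)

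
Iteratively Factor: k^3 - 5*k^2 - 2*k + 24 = (k + 2)*(k^2 - 7*k + 12) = (k - 3)*(k + 2)*(k - 4)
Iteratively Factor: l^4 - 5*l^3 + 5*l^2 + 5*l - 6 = (l - 1)*(l^3 - 4*l^2 + l + 6) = (l - 2)*(l - 1)*(l^2 - 2*l - 3) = (l - 2)*(l - 1)*(l + 1)*(l - 3)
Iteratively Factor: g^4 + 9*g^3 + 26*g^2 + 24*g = (g)*(g^3 + 9*g^2 + 26*g + 24) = g*(g + 3)*(g^2 + 6*g + 8) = g*(g + 3)*(g + 4)*(g + 2)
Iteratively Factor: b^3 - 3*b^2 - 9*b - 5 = (b + 1)*(b^2 - 4*b - 5) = (b - 5)*(b + 1)*(b + 1)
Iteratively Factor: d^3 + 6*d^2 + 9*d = (d + 3)*(d^2 + 3*d) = (d + 3)^2*(d)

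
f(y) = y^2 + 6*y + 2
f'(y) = 2*y + 6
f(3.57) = 36.16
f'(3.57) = 13.14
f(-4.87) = -3.50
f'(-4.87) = -3.74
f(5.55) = 66.10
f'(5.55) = 17.10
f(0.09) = 2.55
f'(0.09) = 6.18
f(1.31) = 11.58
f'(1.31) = 8.62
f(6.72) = 87.48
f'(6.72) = 19.44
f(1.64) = 14.53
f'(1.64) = 9.28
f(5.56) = 66.27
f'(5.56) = 17.12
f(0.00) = 2.00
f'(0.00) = 6.00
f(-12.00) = 74.00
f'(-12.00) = -18.00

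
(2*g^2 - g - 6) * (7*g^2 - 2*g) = 14*g^4 - 11*g^3 - 40*g^2 + 12*g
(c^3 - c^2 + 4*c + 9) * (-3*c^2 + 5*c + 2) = -3*c^5 + 8*c^4 - 15*c^3 - 9*c^2 + 53*c + 18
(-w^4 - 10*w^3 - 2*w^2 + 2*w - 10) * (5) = -5*w^4 - 50*w^3 - 10*w^2 + 10*w - 50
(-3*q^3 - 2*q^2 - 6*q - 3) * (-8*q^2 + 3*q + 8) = 24*q^5 + 7*q^4 + 18*q^3 - 10*q^2 - 57*q - 24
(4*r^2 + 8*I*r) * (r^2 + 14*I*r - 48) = 4*r^4 + 64*I*r^3 - 304*r^2 - 384*I*r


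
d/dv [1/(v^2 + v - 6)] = (-2*v - 1)/(v^2 + v - 6)^2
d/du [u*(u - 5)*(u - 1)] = 3*u^2 - 12*u + 5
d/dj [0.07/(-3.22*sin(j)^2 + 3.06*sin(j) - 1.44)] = (0.4508*sin(j) - 0.2142)*cos(j)/(3.22*sin(j)^2 - 3.06*sin(j) + 1.44)^2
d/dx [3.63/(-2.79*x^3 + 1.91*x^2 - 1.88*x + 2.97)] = (30.3831*x^2 - 13.8666*x + 6.8244)/(2.79*x^3 - 1.91*x^2 + 1.88*x - 2.97)^2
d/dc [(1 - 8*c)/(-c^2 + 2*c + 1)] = 2*(-4*c^2 + c - 5)/(c^4 - 4*c^3 + 2*c^2 + 4*c + 1)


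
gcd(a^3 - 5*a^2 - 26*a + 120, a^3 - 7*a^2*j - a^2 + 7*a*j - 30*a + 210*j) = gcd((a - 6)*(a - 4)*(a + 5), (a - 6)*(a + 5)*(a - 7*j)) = a^2 - a - 30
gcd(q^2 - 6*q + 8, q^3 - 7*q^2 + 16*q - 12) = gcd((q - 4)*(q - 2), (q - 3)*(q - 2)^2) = q - 2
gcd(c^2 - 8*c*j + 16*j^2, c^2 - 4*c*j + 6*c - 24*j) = c - 4*j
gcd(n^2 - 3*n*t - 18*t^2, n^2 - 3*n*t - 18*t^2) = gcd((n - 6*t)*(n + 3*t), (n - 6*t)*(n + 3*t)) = -n^2 + 3*n*t + 18*t^2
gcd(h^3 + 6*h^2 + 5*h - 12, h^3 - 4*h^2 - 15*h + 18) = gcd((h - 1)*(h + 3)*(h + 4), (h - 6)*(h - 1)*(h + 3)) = h^2 + 2*h - 3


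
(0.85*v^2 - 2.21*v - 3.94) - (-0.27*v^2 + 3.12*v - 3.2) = 1.12*v^2 - 5.33*v - 0.74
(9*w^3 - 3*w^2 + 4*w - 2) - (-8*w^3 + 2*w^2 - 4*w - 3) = 17*w^3 - 5*w^2 + 8*w + 1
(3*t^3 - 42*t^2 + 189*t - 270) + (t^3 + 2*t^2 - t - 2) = 4*t^3 - 40*t^2 + 188*t - 272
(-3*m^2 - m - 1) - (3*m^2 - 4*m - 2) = -6*m^2 + 3*m + 1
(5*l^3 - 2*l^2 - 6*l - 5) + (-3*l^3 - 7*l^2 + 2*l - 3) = 2*l^3 - 9*l^2 - 4*l - 8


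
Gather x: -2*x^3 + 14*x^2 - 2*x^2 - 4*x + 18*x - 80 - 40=-2*x^3 + 12*x^2 + 14*x - 120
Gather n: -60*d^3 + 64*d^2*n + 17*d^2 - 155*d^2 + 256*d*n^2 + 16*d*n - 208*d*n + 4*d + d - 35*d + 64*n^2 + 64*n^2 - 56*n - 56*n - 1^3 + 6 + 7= -60*d^3 - 138*d^2 - 30*d + n^2*(256*d + 128) + n*(64*d^2 - 192*d - 112) + 12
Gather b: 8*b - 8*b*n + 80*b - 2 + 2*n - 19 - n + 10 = b*(88 - 8*n) + n - 11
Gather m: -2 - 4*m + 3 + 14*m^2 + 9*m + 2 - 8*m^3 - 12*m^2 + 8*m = -8*m^3 + 2*m^2 + 13*m + 3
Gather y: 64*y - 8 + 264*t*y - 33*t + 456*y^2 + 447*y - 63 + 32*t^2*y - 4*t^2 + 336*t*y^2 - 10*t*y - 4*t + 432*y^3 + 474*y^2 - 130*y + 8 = -4*t^2 - 37*t + 432*y^3 + y^2*(336*t + 930) + y*(32*t^2 + 254*t + 381) - 63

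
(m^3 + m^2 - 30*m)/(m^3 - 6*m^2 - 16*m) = (-m^2 - m + 30)/(-m^2 + 6*m + 16)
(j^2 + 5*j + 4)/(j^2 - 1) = (j + 4)/(j - 1)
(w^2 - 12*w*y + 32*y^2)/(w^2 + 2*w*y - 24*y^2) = (w - 8*y)/(w + 6*y)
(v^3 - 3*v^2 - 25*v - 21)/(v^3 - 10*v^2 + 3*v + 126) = (v + 1)/(v - 6)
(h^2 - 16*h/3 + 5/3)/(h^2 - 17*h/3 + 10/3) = (3*h - 1)/(3*h - 2)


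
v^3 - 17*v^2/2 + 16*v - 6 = (v - 6)*(v - 2)*(v - 1/2)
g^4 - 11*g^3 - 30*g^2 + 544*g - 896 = (g - 8)^2*(g - 2)*(g + 7)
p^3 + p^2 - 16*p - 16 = (p - 4)*(p + 1)*(p + 4)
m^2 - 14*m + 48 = (m - 8)*(m - 6)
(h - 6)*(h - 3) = h^2 - 9*h + 18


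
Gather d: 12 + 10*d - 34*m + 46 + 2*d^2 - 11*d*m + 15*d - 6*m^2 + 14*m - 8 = 2*d^2 + d*(25 - 11*m) - 6*m^2 - 20*m + 50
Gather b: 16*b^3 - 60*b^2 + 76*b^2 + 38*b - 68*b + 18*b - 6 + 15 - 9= 16*b^3 + 16*b^2 - 12*b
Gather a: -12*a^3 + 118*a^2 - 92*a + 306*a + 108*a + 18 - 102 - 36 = -12*a^3 + 118*a^2 + 322*a - 120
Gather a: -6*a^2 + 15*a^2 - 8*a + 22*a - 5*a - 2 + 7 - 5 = 9*a^2 + 9*a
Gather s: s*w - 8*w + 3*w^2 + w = s*w + 3*w^2 - 7*w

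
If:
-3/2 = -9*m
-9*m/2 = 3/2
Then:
No Solution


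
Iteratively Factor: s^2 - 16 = (s - 4)*(s + 4)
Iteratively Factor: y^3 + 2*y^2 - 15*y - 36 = (y + 3)*(y^2 - y - 12) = (y + 3)^2*(y - 4)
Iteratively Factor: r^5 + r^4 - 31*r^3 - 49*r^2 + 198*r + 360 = (r + 4)*(r^4 - 3*r^3 - 19*r^2 + 27*r + 90) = (r + 3)*(r + 4)*(r^3 - 6*r^2 - r + 30) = (r + 2)*(r + 3)*(r + 4)*(r^2 - 8*r + 15) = (r - 5)*(r + 2)*(r + 3)*(r + 4)*(r - 3)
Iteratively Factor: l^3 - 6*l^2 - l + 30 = (l + 2)*(l^2 - 8*l + 15) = (l - 5)*(l + 2)*(l - 3)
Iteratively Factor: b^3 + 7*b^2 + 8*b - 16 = (b - 1)*(b^2 + 8*b + 16) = (b - 1)*(b + 4)*(b + 4)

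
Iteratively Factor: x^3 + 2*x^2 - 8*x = (x - 2)*(x^2 + 4*x) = x*(x - 2)*(x + 4)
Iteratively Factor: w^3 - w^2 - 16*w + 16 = (w - 4)*(w^2 + 3*w - 4) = (w - 4)*(w + 4)*(w - 1)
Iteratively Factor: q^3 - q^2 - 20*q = (q - 5)*(q^2 + 4*q) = q*(q - 5)*(q + 4)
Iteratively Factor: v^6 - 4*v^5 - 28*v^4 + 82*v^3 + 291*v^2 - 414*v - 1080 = (v - 3)*(v^5 - v^4 - 31*v^3 - 11*v^2 + 258*v + 360) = (v - 4)*(v - 3)*(v^4 + 3*v^3 - 19*v^2 - 87*v - 90) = (v - 4)*(v - 3)*(v + 3)*(v^3 - 19*v - 30) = (v - 4)*(v - 3)*(v + 2)*(v + 3)*(v^2 - 2*v - 15) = (v - 4)*(v - 3)*(v + 2)*(v + 3)^2*(v - 5)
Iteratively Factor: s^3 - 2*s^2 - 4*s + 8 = (s + 2)*(s^2 - 4*s + 4) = (s - 2)*(s + 2)*(s - 2)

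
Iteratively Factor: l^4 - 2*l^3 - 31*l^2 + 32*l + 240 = (l + 3)*(l^3 - 5*l^2 - 16*l + 80) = (l + 3)*(l + 4)*(l^2 - 9*l + 20) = (l - 4)*(l + 3)*(l + 4)*(l - 5)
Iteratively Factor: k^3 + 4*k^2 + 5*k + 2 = (k + 1)*(k^2 + 3*k + 2) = (k + 1)*(k + 2)*(k + 1)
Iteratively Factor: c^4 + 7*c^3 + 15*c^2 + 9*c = (c)*(c^3 + 7*c^2 + 15*c + 9) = c*(c + 3)*(c^2 + 4*c + 3) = c*(c + 3)^2*(c + 1)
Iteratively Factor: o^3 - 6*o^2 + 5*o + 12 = (o - 4)*(o^2 - 2*o - 3) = (o - 4)*(o + 1)*(o - 3)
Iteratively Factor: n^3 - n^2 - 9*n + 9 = (n - 1)*(n^2 - 9) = (n - 3)*(n - 1)*(n + 3)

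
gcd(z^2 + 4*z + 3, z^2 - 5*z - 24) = z + 3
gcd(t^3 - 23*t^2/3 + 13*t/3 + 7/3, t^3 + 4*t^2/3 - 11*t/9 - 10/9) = t - 1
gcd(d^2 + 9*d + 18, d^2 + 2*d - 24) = d + 6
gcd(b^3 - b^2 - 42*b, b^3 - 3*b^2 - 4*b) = b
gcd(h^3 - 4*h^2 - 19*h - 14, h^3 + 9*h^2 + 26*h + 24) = h + 2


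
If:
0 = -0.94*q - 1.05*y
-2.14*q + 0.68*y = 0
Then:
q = 0.00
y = 0.00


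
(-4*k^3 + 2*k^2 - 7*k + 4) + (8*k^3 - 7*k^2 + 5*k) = 4*k^3 - 5*k^2 - 2*k + 4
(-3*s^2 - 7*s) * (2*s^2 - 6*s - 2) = -6*s^4 + 4*s^3 + 48*s^2 + 14*s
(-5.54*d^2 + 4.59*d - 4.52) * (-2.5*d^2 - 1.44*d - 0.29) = 13.85*d^4 - 3.4974*d^3 + 6.297*d^2 + 5.1777*d + 1.3108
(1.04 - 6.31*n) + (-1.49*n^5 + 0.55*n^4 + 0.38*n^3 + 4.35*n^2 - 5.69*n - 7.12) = -1.49*n^5 + 0.55*n^4 + 0.38*n^3 + 4.35*n^2 - 12.0*n - 6.08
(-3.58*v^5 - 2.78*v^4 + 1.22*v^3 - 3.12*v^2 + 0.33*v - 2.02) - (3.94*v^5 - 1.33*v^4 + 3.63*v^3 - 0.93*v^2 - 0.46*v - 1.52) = -7.52*v^5 - 1.45*v^4 - 2.41*v^3 - 2.19*v^2 + 0.79*v - 0.5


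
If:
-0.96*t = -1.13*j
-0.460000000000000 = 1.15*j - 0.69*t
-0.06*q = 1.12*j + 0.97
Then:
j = -1.36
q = 9.25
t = -1.60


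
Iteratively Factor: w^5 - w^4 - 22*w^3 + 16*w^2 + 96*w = (w - 4)*(w^4 + 3*w^3 - 10*w^2 - 24*w) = (w - 4)*(w - 3)*(w^3 + 6*w^2 + 8*w) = (w - 4)*(w - 3)*(w + 2)*(w^2 + 4*w) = (w - 4)*(w - 3)*(w + 2)*(w + 4)*(w)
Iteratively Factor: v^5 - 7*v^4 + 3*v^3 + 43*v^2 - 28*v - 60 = (v + 1)*(v^4 - 8*v^3 + 11*v^2 + 32*v - 60) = (v - 5)*(v + 1)*(v^3 - 3*v^2 - 4*v + 12) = (v - 5)*(v + 1)*(v + 2)*(v^2 - 5*v + 6) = (v - 5)*(v - 2)*(v + 1)*(v + 2)*(v - 3)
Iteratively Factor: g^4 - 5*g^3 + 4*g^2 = (g - 4)*(g^3 - g^2) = g*(g - 4)*(g^2 - g) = g*(g - 4)*(g - 1)*(g)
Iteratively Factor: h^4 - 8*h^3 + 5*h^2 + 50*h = (h)*(h^3 - 8*h^2 + 5*h + 50) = h*(h - 5)*(h^2 - 3*h - 10) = h*(h - 5)*(h + 2)*(h - 5)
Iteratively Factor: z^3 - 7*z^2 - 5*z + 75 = (z - 5)*(z^2 - 2*z - 15) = (z - 5)^2*(z + 3)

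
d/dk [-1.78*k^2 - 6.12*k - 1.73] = -3.56*k - 6.12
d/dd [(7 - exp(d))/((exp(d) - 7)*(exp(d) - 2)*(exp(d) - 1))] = (2*exp(d) - 3)/(4*(exp(d) - 2)^2*sinh(d/2)^2)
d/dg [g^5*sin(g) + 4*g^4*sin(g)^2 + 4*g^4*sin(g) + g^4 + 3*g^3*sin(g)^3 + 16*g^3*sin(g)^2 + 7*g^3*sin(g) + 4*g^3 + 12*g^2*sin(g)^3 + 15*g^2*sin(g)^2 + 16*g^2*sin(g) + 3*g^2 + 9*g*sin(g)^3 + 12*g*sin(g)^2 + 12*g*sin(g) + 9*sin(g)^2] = g^5*cos(g) + 5*g^4*sin(g) + 4*g^4*sin(2*g) + 4*g^4*cos(g) + 16*g^3*sin(g) + 16*g^3*sin(2*g) + 37*g^3*cos(g)/4 - 8*g^3*cos(2*g) - 9*g^3*cos(3*g)/4 + 12*g^3 + 111*g^2*sin(g)/4 + 15*g^2*sin(2*g) - 9*g^2*sin(3*g)/4 + 25*g^2*cos(g) - 24*g^2*cos(2*g) - 9*g^2*cos(3*g) + 36*g^2 + 50*g*sin(g) + 12*g*sin(2*g) - 6*g*sin(3*g) + 75*g*cos(g)/4 - 15*g*cos(2*g) - 27*g*cos(3*g)/4 + 21*g + 75*sin(g)/4 + 9*sin(2*g) - 9*sin(3*g)/4 - 6*cos(2*g) + 6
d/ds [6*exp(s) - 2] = 6*exp(s)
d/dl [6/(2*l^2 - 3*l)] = 6*(3 - 4*l)/(l^2*(2*l - 3)^2)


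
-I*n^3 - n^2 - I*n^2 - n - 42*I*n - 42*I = (n - 7*I)*(n + 6*I)*(-I*n - I)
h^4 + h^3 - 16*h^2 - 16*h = h*(h - 4)*(h + 1)*(h + 4)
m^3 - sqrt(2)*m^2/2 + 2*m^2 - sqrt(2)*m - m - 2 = (m + 2)*(m - sqrt(2))*(m + sqrt(2)/2)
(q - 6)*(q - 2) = q^2 - 8*q + 12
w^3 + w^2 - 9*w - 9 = (w - 3)*(w + 1)*(w + 3)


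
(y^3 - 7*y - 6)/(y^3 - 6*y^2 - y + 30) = (y + 1)/(y - 5)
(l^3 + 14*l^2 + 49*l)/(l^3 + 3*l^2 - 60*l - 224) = l*(l + 7)/(l^2 - 4*l - 32)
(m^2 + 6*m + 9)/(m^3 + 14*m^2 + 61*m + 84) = (m + 3)/(m^2 + 11*m + 28)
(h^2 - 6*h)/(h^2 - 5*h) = (h - 6)/(h - 5)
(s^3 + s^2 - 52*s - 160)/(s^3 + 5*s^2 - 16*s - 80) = (s - 8)/(s - 4)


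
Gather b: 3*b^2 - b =3*b^2 - b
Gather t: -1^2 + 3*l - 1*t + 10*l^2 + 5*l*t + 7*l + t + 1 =10*l^2 + 5*l*t + 10*l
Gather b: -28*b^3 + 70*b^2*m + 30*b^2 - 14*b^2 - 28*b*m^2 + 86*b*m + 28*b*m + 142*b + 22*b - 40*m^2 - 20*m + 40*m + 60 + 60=-28*b^3 + b^2*(70*m + 16) + b*(-28*m^2 + 114*m + 164) - 40*m^2 + 20*m + 120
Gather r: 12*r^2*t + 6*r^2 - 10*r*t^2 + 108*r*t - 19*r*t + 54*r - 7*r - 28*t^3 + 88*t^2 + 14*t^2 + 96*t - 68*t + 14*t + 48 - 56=r^2*(12*t + 6) + r*(-10*t^2 + 89*t + 47) - 28*t^3 + 102*t^2 + 42*t - 8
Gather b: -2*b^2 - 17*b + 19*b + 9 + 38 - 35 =-2*b^2 + 2*b + 12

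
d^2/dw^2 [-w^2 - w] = -2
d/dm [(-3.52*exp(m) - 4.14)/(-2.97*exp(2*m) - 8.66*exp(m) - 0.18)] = (-(3.52*exp(m) + 4.14)*(5.94*exp(m) + 8.66) + 10.4544*exp(2*m) + 30.4832*exp(m) + 0.6336)*exp(m)/(2.97*exp(2*m) + 8.66*exp(m) + 0.18)^2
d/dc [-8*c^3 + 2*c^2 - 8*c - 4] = -24*c^2 + 4*c - 8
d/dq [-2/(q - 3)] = 2/(q - 3)^2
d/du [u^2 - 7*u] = 2*u - 7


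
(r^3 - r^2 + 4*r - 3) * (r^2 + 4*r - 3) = r^5 + 3*r^4 - 3*r^3 + 16*r^2 - 24*r + 9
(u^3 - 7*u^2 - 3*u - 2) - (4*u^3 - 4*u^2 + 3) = -3*u^3 - 3*u^2 - 3*u - 5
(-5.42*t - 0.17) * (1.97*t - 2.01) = -10.6774*t^2 + 10.5593*t + 0.3417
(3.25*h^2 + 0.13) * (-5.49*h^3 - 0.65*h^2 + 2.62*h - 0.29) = -17.8425*h^5 - 2.1125*h^4 + 7.8013*h^3 - 1.027*h^2 + 0.3406*h - 0.0377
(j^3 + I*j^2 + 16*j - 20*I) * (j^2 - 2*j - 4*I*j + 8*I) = j^5 - 2*j^4 - 3*I*j^4 + 20*j^3 + 6*I*j^3 - 40*j^2 - 84*I*j^2 - 80*j + 168*I*j + 160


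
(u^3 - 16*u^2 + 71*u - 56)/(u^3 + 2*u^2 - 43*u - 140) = (u^2 - 9*u + 8)/(u^2 + 9*u + 20)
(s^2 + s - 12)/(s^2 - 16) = (s - 3)/(s - 4)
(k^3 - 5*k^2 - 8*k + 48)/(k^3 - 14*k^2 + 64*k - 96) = (k + 3)/(k - 6)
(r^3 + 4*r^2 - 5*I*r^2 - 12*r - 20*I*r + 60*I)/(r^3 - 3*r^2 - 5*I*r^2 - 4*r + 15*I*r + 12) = (r^3 + r^2*(4 - 5*I) - 4*r*(3 + 5*I) + 60*I)/(r^3 - r^2*(3 + 5*I) + r*(-4 + 15*I) + 12)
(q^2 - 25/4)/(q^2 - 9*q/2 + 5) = (q + 5/2)/(q - 2)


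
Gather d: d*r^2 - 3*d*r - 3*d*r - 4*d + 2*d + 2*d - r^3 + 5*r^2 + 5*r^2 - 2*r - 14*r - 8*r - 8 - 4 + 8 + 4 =d*(r^2 - 6*r) - r^3 + 10*r^2 - 24*r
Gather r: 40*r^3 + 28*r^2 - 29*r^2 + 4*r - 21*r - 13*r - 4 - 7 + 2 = 40*r^3 - r^2 - 30*r - 9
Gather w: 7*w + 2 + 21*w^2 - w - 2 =21*w^2 + 6*w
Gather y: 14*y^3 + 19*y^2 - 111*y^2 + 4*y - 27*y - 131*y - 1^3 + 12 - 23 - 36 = 14*y^3 - 92*y^2 - 154*y - 48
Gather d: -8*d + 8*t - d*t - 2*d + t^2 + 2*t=d*(-t - 10) + t^2 + 10*t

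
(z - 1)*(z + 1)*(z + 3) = z^3 + 3*z^2 - z - 3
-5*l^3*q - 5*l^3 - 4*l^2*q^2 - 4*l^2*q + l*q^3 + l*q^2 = (-5*l + q)*(l + q)*(l*q + l)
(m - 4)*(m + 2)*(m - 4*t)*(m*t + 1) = m^4*t - 4*m^3*t^2 - 2*m^3*t + m^3 + 8*m^2*t^2 - 12*m^2*t - 2*m^2 + 32*m*t^2 + 8*m*t - 8*m + 32*t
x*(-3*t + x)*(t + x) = -3*t^2*x - 2*t*x^2 + x^3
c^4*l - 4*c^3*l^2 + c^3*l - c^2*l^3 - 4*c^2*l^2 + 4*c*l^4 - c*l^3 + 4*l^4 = (c - 4*l)*(c - l)*(c + l)*(c*l + l)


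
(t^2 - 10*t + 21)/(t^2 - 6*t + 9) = (t - 7)/(t - 3)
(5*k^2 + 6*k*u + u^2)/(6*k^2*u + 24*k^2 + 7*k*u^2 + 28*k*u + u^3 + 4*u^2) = (5*k + u)/(6*k*u + 24*k + u^2 + 4*u)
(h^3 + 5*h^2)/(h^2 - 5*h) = h*(h + 5)/(h - 5)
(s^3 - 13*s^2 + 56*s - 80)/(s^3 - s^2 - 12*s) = (s^2 - 9*s + 20)/(s*(s + 3))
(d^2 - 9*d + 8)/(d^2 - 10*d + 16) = (d - 1)/(d - 2)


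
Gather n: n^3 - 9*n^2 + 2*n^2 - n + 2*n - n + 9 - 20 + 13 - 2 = n^3 - 7*n^2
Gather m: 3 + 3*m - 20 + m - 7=4*m - 24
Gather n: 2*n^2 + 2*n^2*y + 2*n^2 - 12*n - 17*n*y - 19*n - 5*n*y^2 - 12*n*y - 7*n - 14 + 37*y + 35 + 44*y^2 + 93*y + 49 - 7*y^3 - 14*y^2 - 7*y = n^2*(2*y + 4) + n*(-5*y^2 - 29*y - 38) - 7*y^3 + 30*y^2 + 123*y + 70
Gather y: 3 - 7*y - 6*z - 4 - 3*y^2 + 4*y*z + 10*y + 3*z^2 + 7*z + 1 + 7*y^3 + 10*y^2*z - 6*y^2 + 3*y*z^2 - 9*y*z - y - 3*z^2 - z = 7*y^3 + y^2*(10*z - 9) + y*(3*z^2 - 5*z + 2)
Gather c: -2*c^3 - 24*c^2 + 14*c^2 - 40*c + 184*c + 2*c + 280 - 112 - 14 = -2*c^3 - 10*c^2 + 146*c + 154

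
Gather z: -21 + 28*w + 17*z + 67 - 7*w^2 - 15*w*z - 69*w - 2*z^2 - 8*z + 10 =-7*w^2 - 41*w - 2*z^2 + z*(9 - 15*w) + 56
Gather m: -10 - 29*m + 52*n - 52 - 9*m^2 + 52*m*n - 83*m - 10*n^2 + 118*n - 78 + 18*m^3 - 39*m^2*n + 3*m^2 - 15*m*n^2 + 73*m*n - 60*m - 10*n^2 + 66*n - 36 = 18*m^3 + m^2*(-39*n - 6) + m*(-15*n^2 + 125*n - 172) - 20*n^2 + 236*n - 176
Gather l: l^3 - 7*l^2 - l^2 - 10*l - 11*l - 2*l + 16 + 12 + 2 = l^3 - 8*l^2 - 23*l + 30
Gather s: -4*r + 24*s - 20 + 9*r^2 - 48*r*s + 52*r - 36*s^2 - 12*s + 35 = 9*r^2 + 48*r - 36*s^2 + s*(12 - 48*r) + 15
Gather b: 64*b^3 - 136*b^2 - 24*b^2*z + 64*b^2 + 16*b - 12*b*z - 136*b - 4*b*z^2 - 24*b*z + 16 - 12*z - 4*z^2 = 64*b^3 + b^2*(-24*z - 72) + b*(-4*z^2 - 36*z - 120) - 4*z^2 - 12*z + 16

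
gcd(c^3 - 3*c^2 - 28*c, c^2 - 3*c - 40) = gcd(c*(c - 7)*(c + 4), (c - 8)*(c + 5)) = 1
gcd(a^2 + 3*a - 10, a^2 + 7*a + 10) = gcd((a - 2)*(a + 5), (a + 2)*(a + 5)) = a + 5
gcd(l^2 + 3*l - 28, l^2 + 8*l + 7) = l + 7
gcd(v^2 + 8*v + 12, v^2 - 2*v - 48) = v + 6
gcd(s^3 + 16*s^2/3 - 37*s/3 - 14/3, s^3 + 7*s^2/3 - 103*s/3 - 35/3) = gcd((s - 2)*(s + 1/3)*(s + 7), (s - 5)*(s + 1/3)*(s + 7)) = s^2 + 22*s/3 + 7/3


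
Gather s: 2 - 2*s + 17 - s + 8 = 27 - 3*s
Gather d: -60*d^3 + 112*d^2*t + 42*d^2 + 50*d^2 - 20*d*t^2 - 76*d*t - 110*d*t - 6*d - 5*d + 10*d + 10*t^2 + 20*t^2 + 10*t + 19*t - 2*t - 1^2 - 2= -60*d^3 + d^2*(112*t + 92) + d*(-20*t^2 - 186*t - 1) + 30*t^2 + 27*t - 3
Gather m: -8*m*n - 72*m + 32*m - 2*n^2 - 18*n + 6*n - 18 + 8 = m*(-8*n - 40) - 2*n^2 - 12*n - 10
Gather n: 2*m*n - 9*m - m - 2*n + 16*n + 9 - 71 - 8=-10*m + n*(2*m + 14) - 70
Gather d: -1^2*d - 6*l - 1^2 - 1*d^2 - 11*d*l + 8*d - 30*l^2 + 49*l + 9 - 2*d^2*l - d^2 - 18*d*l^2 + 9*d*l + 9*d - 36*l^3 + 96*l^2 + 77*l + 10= d^2*(-2*l - 2) + d*(-18*l^2 - 2*l + 16) - 36*l^3 + 66*l^2 + 120*l + 18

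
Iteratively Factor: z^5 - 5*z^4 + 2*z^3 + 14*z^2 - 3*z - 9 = (z - 3)*(z^4 - 2*z^3 - 4*z^2 + 2*z + 3) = (z - 3)*(z - 1)*(z^3 - z^2 - 5*z - 3) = (z - 3)*(z - 1)*(z + 1)*(z^2 - 2*z - 3) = (z - 3)*(z - 1)*(z + 1)^2*(z - 3)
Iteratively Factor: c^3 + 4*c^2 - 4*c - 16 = (c - 2)*(c^2 + 6*c + 8) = (c - 2)*(c + 2)*(c + 4)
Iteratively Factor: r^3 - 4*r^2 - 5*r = (r)*(r^2 - 4*r - 5) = r*(r - 5)*(r + 1)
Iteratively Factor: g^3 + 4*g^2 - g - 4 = (g + 4)*(g^2 - 1) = (g + 1)*(g + 4)*(g - 1)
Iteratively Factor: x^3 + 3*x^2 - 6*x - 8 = (x + 4)*(x^2 - x - 2) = (x - 2)*(x + 4)*(x + 1)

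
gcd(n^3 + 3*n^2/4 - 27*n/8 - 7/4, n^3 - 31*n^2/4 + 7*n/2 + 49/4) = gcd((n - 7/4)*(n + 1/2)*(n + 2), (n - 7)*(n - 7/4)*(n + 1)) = n - 7/4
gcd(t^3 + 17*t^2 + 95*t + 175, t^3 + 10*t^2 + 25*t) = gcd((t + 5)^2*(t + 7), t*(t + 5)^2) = t^2 + 10*t + 25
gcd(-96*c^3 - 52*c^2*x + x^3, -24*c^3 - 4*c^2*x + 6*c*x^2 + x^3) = 12*c^2 + 8*c*x + x^2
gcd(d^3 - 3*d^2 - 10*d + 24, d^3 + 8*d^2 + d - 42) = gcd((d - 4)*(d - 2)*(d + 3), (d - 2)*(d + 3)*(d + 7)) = d^2 + d - 6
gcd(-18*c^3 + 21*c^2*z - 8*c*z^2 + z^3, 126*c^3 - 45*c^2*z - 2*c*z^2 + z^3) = -3*c + z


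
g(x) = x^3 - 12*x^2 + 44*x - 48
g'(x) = 3*x^2 - 24*x + 44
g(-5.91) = -933.60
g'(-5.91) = 290.62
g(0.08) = -44.56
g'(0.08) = 42.10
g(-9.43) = -2368.58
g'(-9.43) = 537.09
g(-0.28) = -61.28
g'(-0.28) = 50.96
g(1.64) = -3.70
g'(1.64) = 12.71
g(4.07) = -0.28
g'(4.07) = -3.99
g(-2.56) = -256.06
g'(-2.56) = 125.10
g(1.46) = -6.23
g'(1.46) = 15.35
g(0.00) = -48.00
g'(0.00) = 44.00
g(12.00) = 480.00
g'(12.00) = 188.00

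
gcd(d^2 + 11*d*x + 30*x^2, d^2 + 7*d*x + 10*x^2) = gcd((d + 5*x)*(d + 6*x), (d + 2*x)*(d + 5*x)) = d + 5*x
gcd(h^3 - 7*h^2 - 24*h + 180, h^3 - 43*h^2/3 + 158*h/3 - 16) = h - 6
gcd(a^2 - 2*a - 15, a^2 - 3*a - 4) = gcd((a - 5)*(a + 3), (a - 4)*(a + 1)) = 1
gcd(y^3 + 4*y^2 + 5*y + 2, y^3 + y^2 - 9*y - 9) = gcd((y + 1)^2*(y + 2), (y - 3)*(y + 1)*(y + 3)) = y + 1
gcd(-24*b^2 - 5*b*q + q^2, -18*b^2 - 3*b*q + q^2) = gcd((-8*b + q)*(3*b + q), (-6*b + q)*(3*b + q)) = 3*b + q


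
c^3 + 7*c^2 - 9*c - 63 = (c - 3)*(c + 3)*(c + 7)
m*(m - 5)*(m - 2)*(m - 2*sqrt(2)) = m^4 - 7*m^3 - 2*sqrt(2)*m^3 + 10*m^2 + 14*sqrt(2)*m^2 - 20*sqrt(2)*m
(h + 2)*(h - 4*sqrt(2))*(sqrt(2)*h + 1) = sqrt(2)*h^3 - 7*h^2 + 2*sqrt(2)*h^2 - 14*h - 4*sqrt(2)*h - 8*sqrt(2)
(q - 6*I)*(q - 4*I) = q^2 - 10*I*q - 24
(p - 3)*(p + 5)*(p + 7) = p^3 + 9*p^2 - p - 105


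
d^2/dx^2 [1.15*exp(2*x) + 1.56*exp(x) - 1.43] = (4.6*exp(x) + 1.56)*exp(x)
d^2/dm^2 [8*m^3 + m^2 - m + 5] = 48*m + 2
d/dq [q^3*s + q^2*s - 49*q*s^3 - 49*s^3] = s*(3*q^2 + 2*q - 49*s^2)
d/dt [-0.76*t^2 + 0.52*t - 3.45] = 0.52 - 1.52*t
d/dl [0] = 0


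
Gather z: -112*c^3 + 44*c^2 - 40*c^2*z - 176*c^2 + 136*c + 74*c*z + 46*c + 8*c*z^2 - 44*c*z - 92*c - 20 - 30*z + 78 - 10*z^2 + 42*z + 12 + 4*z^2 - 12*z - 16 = -112*c^3 - 132*c^2 + 90*c + z^2*(8*c - 6) + z*(-40*c^2 + 30*c) + 54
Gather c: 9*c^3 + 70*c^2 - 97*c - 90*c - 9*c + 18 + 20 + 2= 9*c^3 + 70*c^2 - 196*c + 40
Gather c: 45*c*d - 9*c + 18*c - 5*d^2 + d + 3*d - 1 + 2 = c*(45*d + 9) - 5*d^2 + 4*d + 1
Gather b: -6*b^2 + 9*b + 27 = -6*b^2 + 9*b + 27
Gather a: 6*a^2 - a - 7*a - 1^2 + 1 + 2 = 6*a^2 - 8*a + 2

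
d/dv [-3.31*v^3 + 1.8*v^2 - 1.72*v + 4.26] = -9.93*v^2 + 3.6*v - 1.72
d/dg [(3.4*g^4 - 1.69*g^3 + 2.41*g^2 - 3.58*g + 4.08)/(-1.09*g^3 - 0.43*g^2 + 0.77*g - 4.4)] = (-3.706*g^6 - 2.924*g^5 + 11.2076*g^4 - 70.247*g^3 + 35.9659*g^2 - 17.6992*g + 12.6104)/(1.1881*g^6 + 0.9374*g^5 - 1.4937*g^4 + 8.9298*g^3 + 4.3769*g^2 - 6.776*g + 19.36)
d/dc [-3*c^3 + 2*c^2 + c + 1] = -9*c^2 + 4*c + 1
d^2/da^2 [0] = 0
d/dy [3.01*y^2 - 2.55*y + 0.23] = 6.02*y - 2.55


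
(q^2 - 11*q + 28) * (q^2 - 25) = q^4 - 11*q^3 + 3*q^2 + 275*q - 700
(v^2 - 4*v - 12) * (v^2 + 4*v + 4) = v^4 - 24*v^2 - 64*v - 48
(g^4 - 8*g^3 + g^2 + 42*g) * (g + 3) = g^5 - 5*g^4 - 23*g^3 + 45*g^2 + 126*g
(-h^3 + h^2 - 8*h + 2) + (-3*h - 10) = -h^3 + h^2 - 11*h - 8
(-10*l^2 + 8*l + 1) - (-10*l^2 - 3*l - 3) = 11*l + 4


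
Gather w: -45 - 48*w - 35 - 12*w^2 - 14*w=-12*w^2 - 62*w - 80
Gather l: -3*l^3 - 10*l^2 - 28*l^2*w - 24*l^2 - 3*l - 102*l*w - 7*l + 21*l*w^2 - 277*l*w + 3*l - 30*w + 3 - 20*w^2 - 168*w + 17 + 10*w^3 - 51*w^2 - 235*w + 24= -3*l^3 + l^2*(-28*w - 34) + l*(21*w^2 - 379*w - 7) + 10*w^3 - 71*w^2 - 433*w + 44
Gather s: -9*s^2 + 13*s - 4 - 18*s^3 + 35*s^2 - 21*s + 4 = -18*s^3 + 26*s^2 - 8*s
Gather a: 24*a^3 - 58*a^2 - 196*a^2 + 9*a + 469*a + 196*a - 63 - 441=24*a^3 - 254*a^2 + 674*a - 504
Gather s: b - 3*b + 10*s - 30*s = -2*b - 20*s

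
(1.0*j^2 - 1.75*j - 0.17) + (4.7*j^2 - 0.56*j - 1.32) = 5.7*j^2 - 2.31*j - 1.49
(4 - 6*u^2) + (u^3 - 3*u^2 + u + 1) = u^3 - 9*u^2 + u + 5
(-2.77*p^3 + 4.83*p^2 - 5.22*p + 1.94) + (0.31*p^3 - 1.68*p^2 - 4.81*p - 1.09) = -2.46*p^3 + 3.15*p^2 - 10.03*p + 0.85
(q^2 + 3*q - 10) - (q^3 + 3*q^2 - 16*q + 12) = -q^3 - 2*q^2 + 19*q - 22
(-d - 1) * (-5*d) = 5*d^2 + 5*d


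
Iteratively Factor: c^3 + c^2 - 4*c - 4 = (c + 1)*(c^2 - 4) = (c - 2)*(c + 1)*(c + 2)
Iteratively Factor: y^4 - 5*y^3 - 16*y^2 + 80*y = (y)*(y^3 - 5*y^2 - 16*y + 80) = y*(y - 4)*(y^2 - y - 20) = y*(y - 4)*(y + 4)*(y - 5)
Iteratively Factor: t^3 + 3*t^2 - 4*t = (t - 1)*(t^2 + 4*t) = t*(t - 1)*(t + 4)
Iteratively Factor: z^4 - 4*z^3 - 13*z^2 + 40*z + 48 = (z - 4)*(z^3 - 13*z - 12) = (z - 4)*(z + 1)*(z^2 - z - 12) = (z - 4)^2*(z + 1)*(z + 3)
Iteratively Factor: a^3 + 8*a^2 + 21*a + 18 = (a + 2)*(a^2 + 6*a + 9) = (a + 2)*(a + 3)*(a + 3)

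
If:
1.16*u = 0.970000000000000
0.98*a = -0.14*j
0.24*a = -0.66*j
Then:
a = 0.00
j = 0.00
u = 0.84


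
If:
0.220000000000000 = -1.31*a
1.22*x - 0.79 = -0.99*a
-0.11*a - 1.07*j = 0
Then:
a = -0.17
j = 0.02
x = 0.78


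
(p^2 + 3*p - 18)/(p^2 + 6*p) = (p - 3)/p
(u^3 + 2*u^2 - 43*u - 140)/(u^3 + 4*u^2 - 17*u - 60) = (u^2 - 3*u - 28)/(u^2 - u - 12)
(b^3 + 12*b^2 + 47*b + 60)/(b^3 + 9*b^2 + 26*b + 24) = (b + 5)/(b + 2)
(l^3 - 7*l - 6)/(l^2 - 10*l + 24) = (l^3 - 7*l - 6)/(l^2 - 10*l + 24)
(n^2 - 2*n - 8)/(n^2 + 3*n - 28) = (n + 2)/(n + 7)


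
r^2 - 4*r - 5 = (r - 5)*(r + 1)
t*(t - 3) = t^2 - 3*t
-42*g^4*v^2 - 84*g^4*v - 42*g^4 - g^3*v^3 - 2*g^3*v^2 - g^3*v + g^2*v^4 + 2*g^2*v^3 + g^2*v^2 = (-7*g + v)*(6*g + v)*(g*v + g)^2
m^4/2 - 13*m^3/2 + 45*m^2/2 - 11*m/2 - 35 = (m/2 + 1/2)*(m - 7)*(m - 5)*(m - 2)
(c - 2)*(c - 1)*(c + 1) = c^3 - 2*c^2 - c + 2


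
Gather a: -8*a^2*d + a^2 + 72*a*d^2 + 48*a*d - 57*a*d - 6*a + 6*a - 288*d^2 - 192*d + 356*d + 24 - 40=a^2*(1 - 8*d) + a*(72*d^2 - 9*d) - 288*d^2 + 164*d - 16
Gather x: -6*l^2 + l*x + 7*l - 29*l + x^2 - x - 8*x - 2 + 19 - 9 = -6*l^2 - 22*l + x^2 + x*(l - 9) + 8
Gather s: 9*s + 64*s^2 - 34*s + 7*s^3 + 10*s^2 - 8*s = 7*s^3 + 74*s^2 - 33*s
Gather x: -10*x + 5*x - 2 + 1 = -5*x - 1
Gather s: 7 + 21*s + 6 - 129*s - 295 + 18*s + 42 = -90*s - 240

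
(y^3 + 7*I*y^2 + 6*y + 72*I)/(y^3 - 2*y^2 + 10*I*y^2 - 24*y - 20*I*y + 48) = (y - 3*I)/(y - 2)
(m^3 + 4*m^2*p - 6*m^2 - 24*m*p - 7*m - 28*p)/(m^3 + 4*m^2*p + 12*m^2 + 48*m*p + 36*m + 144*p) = (m^2 - 6*m - 7)/(m^2 + 12*m + 36)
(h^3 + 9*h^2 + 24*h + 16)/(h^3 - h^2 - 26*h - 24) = (h + 4)/(h - 6)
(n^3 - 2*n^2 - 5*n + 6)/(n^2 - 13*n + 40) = (n^3 - 2*n^2 - 5*n + 6)/(n^2 - 13*n + 40)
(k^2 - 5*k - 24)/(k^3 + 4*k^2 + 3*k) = (k - 8)/(k*(k + 1))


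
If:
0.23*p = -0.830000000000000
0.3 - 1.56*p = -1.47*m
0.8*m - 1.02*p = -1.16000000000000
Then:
No Solution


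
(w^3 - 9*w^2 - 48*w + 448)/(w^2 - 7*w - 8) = (w^2 - w - 56)/(w + 1)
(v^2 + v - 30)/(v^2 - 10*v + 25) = (v + 6)/(v - 5)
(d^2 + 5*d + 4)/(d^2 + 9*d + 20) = (d + 1)/(d + 5)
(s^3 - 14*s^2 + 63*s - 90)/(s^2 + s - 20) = (s^3 - 14*s^2 + 63*s - 90)/(s^2 + s - 20)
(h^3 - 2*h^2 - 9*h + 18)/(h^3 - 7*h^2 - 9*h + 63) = (h - 2)/(h - 7)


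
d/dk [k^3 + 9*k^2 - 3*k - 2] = 3*k^2 + 18*k - 3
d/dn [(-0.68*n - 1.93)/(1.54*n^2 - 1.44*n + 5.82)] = (1.0472*n^2 + 5.9444*n - 6.7368)/(2.3716*n^4 - 4.4352*n^3 + 19.9992*n^2 - 16.7616*n + 33.8724)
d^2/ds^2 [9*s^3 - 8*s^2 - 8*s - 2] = 54*s - 16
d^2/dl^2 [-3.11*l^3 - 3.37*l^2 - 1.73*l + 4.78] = -18.66*l - 6.74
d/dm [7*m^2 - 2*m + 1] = 14*m - 2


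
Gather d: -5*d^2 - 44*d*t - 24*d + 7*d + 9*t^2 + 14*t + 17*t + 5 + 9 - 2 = -5*d^2 + d*(-44*t - 17) + 9*t^2 + 31*t + 12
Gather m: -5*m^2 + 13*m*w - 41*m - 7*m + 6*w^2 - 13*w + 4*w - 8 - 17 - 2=-5*m^2 + m*(13*w - 48) + 6*w^2 - 9*w - 27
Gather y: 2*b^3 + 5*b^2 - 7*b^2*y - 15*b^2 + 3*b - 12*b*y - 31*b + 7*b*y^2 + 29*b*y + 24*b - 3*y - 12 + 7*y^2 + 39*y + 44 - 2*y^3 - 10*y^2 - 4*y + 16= 2*b^3 - 10*b^2 - 4*b - 2*y^3 + y^2*(7*b - 3) + y*(-7*b^2 + 17*b + 32) + 48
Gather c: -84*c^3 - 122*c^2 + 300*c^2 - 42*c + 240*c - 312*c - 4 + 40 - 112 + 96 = -84*c^3 + 178*c^2 - 114*c + 20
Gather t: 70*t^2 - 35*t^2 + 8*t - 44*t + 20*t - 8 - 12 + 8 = 35*t^2 - 16*t - 12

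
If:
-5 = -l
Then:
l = 5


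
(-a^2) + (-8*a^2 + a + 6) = -9*a^2 + a + 6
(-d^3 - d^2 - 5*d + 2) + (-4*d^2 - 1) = -d^3 - 5*d^2 - 5*d + 1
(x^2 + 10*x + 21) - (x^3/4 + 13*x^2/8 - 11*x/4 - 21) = -x^3/4 - 5*x^2/8 + 51*x/4 + 42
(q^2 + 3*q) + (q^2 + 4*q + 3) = 2*q^2 + 7*q + 3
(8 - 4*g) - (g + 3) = 5 - 5*g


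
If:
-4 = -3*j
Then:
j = 4/3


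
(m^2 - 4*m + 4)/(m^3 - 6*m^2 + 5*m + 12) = (m^2 - 4*m + 4)/(m^3 - 6*m^2 + 5*m + 12)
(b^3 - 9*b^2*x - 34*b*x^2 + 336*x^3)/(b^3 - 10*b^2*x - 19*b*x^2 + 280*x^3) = (b + 6*x)/(b + 5*x)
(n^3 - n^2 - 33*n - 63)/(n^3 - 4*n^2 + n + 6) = (n^3 - n^2 - 33*n - 63)/(n^3 - 4*n^2 + n + 6)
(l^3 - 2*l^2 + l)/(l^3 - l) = (l - 1)/(l + 1)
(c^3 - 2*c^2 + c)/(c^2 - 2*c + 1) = c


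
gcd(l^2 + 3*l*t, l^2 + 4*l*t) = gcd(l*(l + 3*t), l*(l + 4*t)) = l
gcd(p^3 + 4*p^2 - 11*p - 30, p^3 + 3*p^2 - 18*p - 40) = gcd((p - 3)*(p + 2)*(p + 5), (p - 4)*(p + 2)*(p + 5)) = p^2 + 7*p + 10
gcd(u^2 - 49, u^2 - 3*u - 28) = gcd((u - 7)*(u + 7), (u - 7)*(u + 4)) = u - 7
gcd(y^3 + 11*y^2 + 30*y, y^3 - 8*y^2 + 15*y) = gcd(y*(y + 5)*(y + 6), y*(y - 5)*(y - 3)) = y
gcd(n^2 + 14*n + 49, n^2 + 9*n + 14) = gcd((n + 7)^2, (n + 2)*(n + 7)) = n + 7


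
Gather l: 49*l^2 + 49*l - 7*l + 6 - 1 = 49*l^2 + 42*l + 5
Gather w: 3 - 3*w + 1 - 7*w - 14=-10*w - 10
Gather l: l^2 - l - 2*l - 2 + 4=l^2 - 3*l + 2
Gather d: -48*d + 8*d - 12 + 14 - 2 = -40*d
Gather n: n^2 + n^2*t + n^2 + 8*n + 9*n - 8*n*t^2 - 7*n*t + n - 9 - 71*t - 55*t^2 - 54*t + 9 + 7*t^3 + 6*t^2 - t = n^2*(t + 2) + n*(-8*t^2 - 7*t + 18) + 7*t^3 - 49*t^2 - 126*t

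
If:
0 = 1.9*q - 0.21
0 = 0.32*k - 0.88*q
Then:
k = 0.30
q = 0.11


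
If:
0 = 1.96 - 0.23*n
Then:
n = 8.52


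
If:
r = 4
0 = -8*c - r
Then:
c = -1/2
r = 4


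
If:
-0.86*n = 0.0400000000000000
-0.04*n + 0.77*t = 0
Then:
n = -0.05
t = -0.00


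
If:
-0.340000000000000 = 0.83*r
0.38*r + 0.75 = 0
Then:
No Solution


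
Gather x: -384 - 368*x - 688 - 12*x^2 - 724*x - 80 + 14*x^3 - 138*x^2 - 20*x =14*x^3 - 150*x^2 - 1112*x - 1152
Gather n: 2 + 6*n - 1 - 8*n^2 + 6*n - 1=-8*n^2 + 12*n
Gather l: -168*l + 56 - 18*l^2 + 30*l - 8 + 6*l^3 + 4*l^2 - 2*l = 6*l^3 - 14*l^2 - 140*l + 48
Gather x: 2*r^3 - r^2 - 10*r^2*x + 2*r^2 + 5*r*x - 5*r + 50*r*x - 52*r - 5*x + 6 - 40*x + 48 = 2*r^3 + r^2 - 57*r + x*(-10*r^2 + 55*r - 45) + 54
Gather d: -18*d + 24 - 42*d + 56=80 - 60*d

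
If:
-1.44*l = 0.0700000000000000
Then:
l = -0.05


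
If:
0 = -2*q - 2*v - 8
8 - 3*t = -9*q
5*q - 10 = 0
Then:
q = 2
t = 26/3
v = -6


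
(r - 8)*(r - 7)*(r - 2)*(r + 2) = r^4 - 15*r^3 + 52*r^2 + 60*r - 224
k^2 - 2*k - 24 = (k - 6)*(k + 4)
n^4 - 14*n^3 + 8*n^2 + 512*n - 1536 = (n - 8)^2*(n - 4)*(n + 6)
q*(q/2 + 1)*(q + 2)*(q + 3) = q^4/2 + 7*q^3/2 + 8*q^2 + 6*q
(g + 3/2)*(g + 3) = g^2 + 9*g/2 + 9/2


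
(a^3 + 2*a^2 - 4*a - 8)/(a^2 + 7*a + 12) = (a^3 + 2*a^2 - 4*a - 8)/(a^2 + 7*a + 12)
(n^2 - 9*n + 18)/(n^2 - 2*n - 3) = (n - 6)/(n + 1)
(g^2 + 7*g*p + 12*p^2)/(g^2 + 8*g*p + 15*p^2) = (g + 4*p)/(g + 5*p)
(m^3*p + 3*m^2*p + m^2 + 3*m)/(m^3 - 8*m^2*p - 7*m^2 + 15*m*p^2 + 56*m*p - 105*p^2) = m*(m^2*p + 3*m*p + m + 3)/(m^3 - 8*m^2*p - 7*m^2 + 15*m*p^2 + 56*m*p - 105*p^2)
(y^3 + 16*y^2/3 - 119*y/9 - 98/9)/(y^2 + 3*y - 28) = (9*y^2 - 15*y - 14)/(9*(y - 4))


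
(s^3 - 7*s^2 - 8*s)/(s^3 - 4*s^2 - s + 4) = s*(s - 8)/(s^2 - 5*s + 4)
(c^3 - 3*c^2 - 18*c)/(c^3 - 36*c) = (c + 3)/(c + 6)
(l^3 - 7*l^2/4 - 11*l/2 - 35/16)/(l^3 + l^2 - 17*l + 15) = (16*l^3 - 28*l^2 - 88*l - 35)/(16*(l^3 + l^2 - 17*l + 15))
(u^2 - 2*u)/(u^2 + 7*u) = (u - 2)/(u + 7)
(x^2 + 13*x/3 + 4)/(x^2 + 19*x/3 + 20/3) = (x + 3)/(x + 5)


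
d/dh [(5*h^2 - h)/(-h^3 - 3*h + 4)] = (3*h*(5*h - 1)*(h^2 + 1) + (1 - 10*h)*(h^3 + 3*h - 4))/(h^3 + 3*h - 4)^2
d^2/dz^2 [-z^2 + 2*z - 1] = -2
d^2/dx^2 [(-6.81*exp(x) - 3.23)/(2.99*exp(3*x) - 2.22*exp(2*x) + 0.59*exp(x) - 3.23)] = (-243.528324*exp(6*x) - 124.278453*exp(5*x) + 250.332714*exp(4*x) - 938.986933*exp(3*x) + 24.933339*exp(2*x) + 78.541972*exp(x) - 77.20346)*exp(x)/(26.730899*exp(9*x) - 59.541066*exp(8*x) + 60.031725*exp(7*x) - 121.068429*exp(6*x) + 140.486289*exp(5*x) - 84.2628*exp(4*x) + 119.172416*exp(3*x) - 72.856203*exp(2*x) + 18.466233*exp(x) - 33.698267)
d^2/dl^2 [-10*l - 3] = 0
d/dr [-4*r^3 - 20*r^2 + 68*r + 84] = -12*r^2 - 40*r + 68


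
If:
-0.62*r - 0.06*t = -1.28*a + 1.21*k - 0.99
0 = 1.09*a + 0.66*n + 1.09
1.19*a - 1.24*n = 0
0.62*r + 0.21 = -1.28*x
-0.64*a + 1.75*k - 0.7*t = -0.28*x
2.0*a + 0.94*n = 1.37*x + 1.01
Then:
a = -0.63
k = -1.66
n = -0.61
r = 3.95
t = -4.39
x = -2.08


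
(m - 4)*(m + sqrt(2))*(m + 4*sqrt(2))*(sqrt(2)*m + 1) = sqrt(2)*m^4 - 4*sqrt(2)*m^3 + 11*m^3 - 44*m^2 + 13*sqrt(2)*m^2 - 52*sqrt(2)*m + 8*m - 32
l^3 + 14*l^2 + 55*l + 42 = (l + 1)*(l + 6)*(l + 7)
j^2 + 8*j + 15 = (j + 3)*(j + 5)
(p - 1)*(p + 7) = p^2 + 6*p - 7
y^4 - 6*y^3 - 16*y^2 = y^2*(y - 8)*(y + 2)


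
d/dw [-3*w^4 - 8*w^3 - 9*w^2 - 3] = 6*w*(-2*w^2 - 4*w - 3)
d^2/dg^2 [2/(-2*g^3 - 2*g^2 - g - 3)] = 4*(2*(3*g + 1)*(2*g^3 + 2*g^2 + g + 3) - (6*g^2 + 4*g + 1)^2)/(2*g^3 + 2*g^2 + g + 3)^3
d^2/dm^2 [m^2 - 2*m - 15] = 2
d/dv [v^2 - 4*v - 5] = 2*v - 4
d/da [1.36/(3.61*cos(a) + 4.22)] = 4.9096*sin(a)/(3.61*cos(a) + 4.22)^2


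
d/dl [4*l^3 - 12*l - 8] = 12*l^2 - 12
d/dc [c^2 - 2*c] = 2*c - 2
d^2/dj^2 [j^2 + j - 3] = 2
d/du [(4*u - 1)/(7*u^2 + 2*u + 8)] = 2*(-14*u^2 + 7*u + 17)/(49*u^4 + 28*u^3 + 116*u^2 + 32*u + 64)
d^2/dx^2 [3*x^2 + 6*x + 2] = 6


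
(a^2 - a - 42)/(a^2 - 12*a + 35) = (a + 6)/(a - 5)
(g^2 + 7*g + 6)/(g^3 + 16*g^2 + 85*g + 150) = (g + 1)/(g^2 + 10*g + 25)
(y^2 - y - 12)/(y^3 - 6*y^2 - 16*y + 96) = (y + 3)/(y^2 - 2*y - 24)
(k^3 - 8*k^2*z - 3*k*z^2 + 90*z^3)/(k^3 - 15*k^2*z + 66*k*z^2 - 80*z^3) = (k^2 - 3*k*z - 18*z^2)/(k^2 - 10*k*z + 16*z^2)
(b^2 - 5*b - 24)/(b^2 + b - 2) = (b^2 - 5*b - 24)/(b^2 + b - 2)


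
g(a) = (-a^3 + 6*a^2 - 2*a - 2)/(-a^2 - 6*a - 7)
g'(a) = (2*a + 6)*(-a^3 + 6*a^2 - 2*a - 2)/(-a^2 - 6*a - 7)^2 + (-3*a^2 + 12*a - 2)/(-a^2 - 6*a - 7) = (a^4 + 12*a^3 - 17*a^2 - 88*a + 2)/(a^4 + 12*a^3 + 50*a^2 + 84*a + 49)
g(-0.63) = -0.52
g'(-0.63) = 3.66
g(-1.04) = -4.18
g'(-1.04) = 18.52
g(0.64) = 0.10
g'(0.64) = -0.46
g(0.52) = 0.15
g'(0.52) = -0.43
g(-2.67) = 34.45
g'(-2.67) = -17.29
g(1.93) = -0.42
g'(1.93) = -0.26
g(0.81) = 0.02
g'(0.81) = -0.47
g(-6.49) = -52.76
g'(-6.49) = -15.91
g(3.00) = -0.56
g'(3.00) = -0.00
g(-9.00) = -36.21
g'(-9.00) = -2.40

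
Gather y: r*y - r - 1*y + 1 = -r + y*(r - 1) + 1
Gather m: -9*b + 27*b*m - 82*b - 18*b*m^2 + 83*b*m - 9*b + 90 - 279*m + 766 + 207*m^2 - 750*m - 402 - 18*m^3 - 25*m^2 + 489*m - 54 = -100*b - 18*m^3 + m^2*(182 - 18*b) + m*(110*b - 540) + 400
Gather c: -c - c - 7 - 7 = -2*c - 14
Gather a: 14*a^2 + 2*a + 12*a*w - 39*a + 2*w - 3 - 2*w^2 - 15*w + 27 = 14*a^2 + a*(12*w - 37) - 2*w^2 - 13*w + 24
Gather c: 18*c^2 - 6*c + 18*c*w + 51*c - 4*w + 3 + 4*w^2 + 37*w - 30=18*c^2 + c*(18*w + 45) + 4*w^2 + 33*w - 27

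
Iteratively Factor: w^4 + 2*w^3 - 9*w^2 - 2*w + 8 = (w + 1)*(w^3 + w^2 - 10*w + 8) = (w + 1)*(w + 4)*(w^2 - 3*w + 2) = (w - 1)*(w + 1)*(w + 4)*(w - 2)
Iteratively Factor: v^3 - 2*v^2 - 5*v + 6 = (v - 3)*(v^2 + v - 2) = (v - 3)*(v + 2)*(v - 1)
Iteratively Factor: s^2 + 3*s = (s + 3)*(s)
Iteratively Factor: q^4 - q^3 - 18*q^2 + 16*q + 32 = (q - 2)*(q^3 + q^2 - 16*q - 16) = (q - 2)*(q + 1)*(q^2 - 16) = (q - 4)*(q - 2)*(q + 1)*(q + 4)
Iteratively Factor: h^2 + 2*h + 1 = (h + 1)*(h + 1)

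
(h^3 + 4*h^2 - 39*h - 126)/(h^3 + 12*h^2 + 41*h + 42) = (h - 6)/(h + 2)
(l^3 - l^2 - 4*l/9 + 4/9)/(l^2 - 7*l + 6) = (l^2 - 4/9)/(l - 6)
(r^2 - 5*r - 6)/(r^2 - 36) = (r + 1)/(r + 6)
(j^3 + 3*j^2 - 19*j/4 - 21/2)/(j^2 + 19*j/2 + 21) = (j^2 - j/2 - 3)/(j + 6)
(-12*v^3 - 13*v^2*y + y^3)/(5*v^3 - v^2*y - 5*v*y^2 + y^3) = (-12*v^2 - v*y + y^2)/(5*v^2 - 6*v*y + y^2)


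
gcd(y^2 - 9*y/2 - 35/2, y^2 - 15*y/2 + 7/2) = y - 7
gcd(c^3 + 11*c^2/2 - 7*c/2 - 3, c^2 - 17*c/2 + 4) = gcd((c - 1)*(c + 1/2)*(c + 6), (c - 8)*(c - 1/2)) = 1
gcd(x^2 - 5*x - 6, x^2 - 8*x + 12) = x - 6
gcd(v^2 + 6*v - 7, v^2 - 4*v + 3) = v - 1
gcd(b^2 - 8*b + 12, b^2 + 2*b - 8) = b - 2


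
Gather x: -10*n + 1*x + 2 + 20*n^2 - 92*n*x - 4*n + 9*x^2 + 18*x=20*n^2 - 14*n + 9*x^2 + x*(19 - 92*n) + 2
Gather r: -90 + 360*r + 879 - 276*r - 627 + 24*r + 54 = 108*r + 216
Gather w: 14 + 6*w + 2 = 6*w + 16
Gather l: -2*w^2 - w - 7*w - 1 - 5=-2*w^2 - 8*w - 6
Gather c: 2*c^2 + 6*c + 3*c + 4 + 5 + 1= 2*c^2 + 9*c + 10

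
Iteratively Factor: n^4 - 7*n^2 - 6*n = (n)*(n^3 - 7*n - 6) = n*(n - 3)*(n^2 + 3*n + 2) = n*(n - 3)*(n + 2)*(n + 1)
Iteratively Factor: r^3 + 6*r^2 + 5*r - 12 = (r + 3)*(r^2 + 3*r - 4) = (r + 3)*(r + 4)*(r - 1)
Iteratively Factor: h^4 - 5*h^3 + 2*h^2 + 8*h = (h - 4)*(h^3 - h^2 - 2*h) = (h - 4)*(h - 2)*(h^2 + h) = h*(h - 4)*(h - 2)*(h + 1)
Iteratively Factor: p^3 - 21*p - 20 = (p + 1)*(p^2 - p - 20) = (p - 5)*(p + 1)*(p + 4)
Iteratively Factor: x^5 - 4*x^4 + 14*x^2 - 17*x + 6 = (x - 1)*(x^4 - 3*x^3 - 3*x^2 + 11*x - 6) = (x - 1)^2*(x^3 - 2*x^2 - 5*x + 6) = (x - 3)*(x - 1)^2*(x^2 + x - 2) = (x - 3)*(x - 1)^3*(x + 2)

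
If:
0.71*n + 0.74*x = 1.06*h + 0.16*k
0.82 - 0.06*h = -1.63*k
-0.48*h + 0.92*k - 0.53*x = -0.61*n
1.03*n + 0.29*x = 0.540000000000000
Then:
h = 0.24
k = -0.49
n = 0.63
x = -0.36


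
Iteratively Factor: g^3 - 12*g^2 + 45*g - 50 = (g - 5)*(g^2 - 7*g + 10) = (g - 5)*(g - 2)*(g - 5)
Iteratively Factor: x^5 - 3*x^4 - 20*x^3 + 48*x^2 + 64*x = (x + 1)*(x^4 - 4*x^3 - 16*x^2 + 64*x) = (x - 4)*(x + 1)*(x^3 - 16*x) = x*(x - 4)*(x + 1)*(x^2 - 16) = x*(x - 4)^2*(x + 1)*(x + 4)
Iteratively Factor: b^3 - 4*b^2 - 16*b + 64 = (b + 4)*(b^2 - 8*b + 16) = (b - 4)*(b + 4)*(b - 4)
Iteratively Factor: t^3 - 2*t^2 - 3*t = (t - 3)*(t^2 + t) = t*(t - 3)*(t + 1)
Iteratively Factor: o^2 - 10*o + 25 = (o - 5)*(o - 5)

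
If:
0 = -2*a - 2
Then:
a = -1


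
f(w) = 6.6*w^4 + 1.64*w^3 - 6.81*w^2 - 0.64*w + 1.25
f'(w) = 26.4*w^3 + 4.92*w^2 - 13.62*w - 0.64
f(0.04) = 1.21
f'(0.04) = -1.18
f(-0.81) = -0.73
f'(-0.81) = -0.41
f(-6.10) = 8517.76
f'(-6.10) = -5726.78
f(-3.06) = 471.12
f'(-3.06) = -669.32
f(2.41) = 205.75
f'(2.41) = 364.65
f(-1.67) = 27.02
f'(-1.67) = -87.13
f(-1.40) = 9.65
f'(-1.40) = -44.37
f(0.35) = 0.36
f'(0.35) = -3.67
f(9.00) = 43942.04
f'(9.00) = 19520.90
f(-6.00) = 7959.29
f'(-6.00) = -5444.20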